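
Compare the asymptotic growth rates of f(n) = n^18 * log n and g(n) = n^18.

f(n) = n^18 * log n grows faster: extra log n factor -> infinity.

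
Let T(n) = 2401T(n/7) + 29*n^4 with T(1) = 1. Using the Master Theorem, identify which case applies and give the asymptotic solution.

a=2401, b=7, f(n)=29*n^4.
log_7(2401) = 4, so n^(log_b(a)) = n^4.
f(n) = Theta(n^4), so Case 2 applies.
T(n) = Theta(n^4 log n).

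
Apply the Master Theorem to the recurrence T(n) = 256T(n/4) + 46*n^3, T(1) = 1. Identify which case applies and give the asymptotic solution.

a=256, b=4, f(n)=46*n^3.
log_4(256) = 4 > 3.
Since f(n) = O(n^3) is polynomially smaller than n^4, Case 1 applies.
T(n) = Theta(n^4).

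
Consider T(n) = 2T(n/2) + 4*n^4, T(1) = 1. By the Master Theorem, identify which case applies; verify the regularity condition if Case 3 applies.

a=2, b=2, f(n)=4*n^4.
log_2(2) = 1 < 4.
f(n) = Omega(n^(1+epsilon)) for some epsilon > 0, so Case 3 is the candidate.
Regularity: a*f(n/b) = 2*4*(n/2)^4 = (2/16)*4*n^4 <= c*f(n) with c = 2/16 < 1. Satisfied.
Case 3: T(n) = Theta(n^4).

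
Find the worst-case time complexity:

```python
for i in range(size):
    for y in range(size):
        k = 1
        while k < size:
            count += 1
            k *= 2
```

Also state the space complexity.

Time complexity: O(n^2 log n).
Space complexity: O(1).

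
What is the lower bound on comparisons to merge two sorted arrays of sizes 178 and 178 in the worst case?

Adversary: with |178 - 178| <= 1 the inputs can be fully interleaved so that every adjacent pair in the merged output comes from different arrays. Then each of the 355 adjacent pairs must be directly compared, or the algorithm cannot determine their relative order. Standard merge meets this bound.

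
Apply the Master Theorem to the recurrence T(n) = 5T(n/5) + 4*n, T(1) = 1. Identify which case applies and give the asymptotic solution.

a=5, b=5, f(n)=4*n.
log_5(5) = 1, so n^(log_b(a)) = n.
f(n) = Theta(n), so Case 2 applies.
T(n) = Theta(n log n).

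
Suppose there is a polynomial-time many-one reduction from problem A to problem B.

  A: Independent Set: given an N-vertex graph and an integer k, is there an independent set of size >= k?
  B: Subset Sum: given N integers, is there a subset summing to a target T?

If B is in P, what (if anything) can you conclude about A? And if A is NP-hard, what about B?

A poly-time reduction A <=_p B means any A-instance can be transformed to a B-instance in poly time.
If B is in P: compose the reduction with B's poly-time algorithm to solve A in poly time, so A is in P.
If A is NP-hard: every NP problem reduces to A, which reduces to B; composing reductions, every NP problem reduces to B, so B is NP-hard.
(Here in fact A is NP-complete and B is NP-complete.)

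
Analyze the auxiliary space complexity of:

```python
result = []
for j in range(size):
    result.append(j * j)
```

Space complexity: O(n).
Auxiliary storage grows linearly with the input size n in the worst case.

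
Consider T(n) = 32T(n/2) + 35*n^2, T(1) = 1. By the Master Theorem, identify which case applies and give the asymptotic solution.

a=32, b=2, f(n)=35*n^2.
log_2(32) = 5 > 2.
Since f(n) = O(n^2) is polynomially smaller than n^5, Case 1 applies.
T(n) = Theta(n^5).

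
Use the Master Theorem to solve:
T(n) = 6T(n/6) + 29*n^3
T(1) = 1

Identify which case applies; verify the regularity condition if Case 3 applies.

a=6, b=6, f(n)=29*n^3.
log_6(6) = 1 < 3.
f(n) = Omega(n^(1+epsilon)) for some epsilon > 0, so Case 3 is the candidate.
Regularity: a*f(n/b) = 6*29*(n/6)^3 = (6/216)*29*n^3 <= c*f(n) with c = 6/216 < 1. Satisfied.
Case 3: T(n) = Theta(n^3).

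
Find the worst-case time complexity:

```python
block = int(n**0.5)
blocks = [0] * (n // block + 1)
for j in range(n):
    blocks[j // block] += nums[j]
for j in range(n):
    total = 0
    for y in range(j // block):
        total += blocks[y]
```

Time complexity: O(n * sqrt(n)).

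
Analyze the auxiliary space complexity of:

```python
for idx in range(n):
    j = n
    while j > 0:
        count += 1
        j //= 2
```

Space complexity: O(1).
Only a constant amount of auxiliary storage is used; nothing grows with n.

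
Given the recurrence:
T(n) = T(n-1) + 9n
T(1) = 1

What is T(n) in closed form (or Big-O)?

Unrolling: T(n) = 1 + 9*(2 + 3 + ... + n) = 1 + 9*(n(n+1)/2 - 1) = O(n^2).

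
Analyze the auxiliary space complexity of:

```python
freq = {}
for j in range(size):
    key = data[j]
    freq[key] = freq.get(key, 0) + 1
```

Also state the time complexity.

Space complexity: O(n).
Auxiliary storage grows linearly with the input size n in the worst case.
Time complexity: O(n).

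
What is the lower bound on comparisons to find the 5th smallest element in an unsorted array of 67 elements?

Finding the 5th smallest of 67 elements requires Omega(n) comparisons. Every element must participate in at least one comparison; otherwise it could be the 5th smallest.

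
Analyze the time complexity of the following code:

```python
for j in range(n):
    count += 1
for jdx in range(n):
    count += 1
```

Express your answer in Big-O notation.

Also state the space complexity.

Time complexity: O(n).
Space complexity: O(1).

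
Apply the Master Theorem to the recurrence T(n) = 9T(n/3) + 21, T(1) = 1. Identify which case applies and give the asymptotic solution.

a=9, b=3, f(n)=21.
log_3(9) = 2 > 0.
Since f(n) = O(n^0) is polynomially smaller than n^2, Case 1 applies.
T(n) = Theta(n^2).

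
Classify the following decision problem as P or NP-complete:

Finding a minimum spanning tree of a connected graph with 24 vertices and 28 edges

This problem is in P: Kruskal's / Prim's algorithms run in polynomial time.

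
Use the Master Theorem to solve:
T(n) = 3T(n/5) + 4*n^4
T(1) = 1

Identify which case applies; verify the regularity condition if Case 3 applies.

a=3, b=5, f(n)=4*n^4.
log_5(3) = 0.6826 < 4.
f(n) = Omega(n^(0.6826+epsilon)) for some epsilon > 0, so Case 3 is the candidate.
Regularity: a*f(n/b) = 3*4*(n/5)^4 = (3/625)*4*n^4 <= c*f(n) with c = 3/625 < 1. Satisfied.
Case 3: T(n) = Theta(n^4).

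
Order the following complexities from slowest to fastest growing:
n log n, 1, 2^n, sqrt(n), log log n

Ordered by growth rate: 1 < log log n < sqrt(n) < n log n < 2^n.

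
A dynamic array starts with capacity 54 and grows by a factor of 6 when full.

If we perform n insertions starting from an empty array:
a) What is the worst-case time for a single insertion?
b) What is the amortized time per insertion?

(a) Worst-case single insertion: O(n) -- when the array is full at capacity c, the resize copies all c elements, and c can be Theta(n).
(b) Resizes happen at sizes 54, 324, 1944, ... Total copy cost for n insertions: 54 + 324 + ... = O(n) (geometric series with ratio 1/6). Amortized cost per insertion: O(n)/n = O(1).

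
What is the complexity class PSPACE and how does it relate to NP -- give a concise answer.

PSPACE is the class of problems solvable with polynomial space. NP is a subset of PSPACE (a poly-space machine can enumerate all certificates). PSPACE-complete problems include QBF (quantified Boolean formulas) and generalized games. It is unknown whether NP = PSPACE.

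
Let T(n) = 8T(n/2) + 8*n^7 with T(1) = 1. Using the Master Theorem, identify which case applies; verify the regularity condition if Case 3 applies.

a=8, b=2, f(n)=8*n^7.
log_2(8) = 3 < 7.
f(n) = Omega(n^(3+epsilon)) for some epsilon > 0, so Case 3 is the candidate.
Regularity: a*f(n/b) = 8*8*(n/2)^7 = (8/128)*8*n^7 <= c*f(n) with c = 8/128 < 1. Satisfied.
Case 3: T(n) = Theta(n^7).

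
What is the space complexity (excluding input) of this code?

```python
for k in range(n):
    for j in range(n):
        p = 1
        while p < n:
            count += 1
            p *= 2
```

Space complexity: O(1).
Only a constant amount of auxiliary storage is used; nothing grows with n.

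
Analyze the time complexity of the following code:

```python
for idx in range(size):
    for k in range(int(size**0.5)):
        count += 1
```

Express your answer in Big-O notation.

Time complexity: O(n * sqrt(n)).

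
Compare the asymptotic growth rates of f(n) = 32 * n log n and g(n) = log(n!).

f(n) = 32 * n log n and g(n) = log(n!) are Theta of each other: Stirling: log(n!) = n log n - n + O(log n) = Theta(n log n); the constant 32 doesn't change the Theta class.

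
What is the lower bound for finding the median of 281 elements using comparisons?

To find the median of 281 elements, every element must be compared at least once, so the lower bound is Omega(n). The BFPRT algorithm achieves O(n), making this tight.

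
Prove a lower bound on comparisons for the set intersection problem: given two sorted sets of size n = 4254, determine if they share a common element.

For two sorted arrays of size n = 4254, any correct algorithm must examine Omega(n) elements. If fewer are examined, an adversary places a common element in an unexamined gap. A merge-based scan achieves O(n), so the bound is tight.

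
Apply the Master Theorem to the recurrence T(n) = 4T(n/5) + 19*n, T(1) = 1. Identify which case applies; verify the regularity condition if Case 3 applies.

a=4, b=5, f(n)=19*n.
log_5(4) = 0.8614 < 1.
f(n) = Omega(n^(0.8614+epsilon)) for some epsilon > 0, so Case 3 is the candidate.
Regularity: a*f(n/b) = 4*19*(n/5)^1 = (4/5)*19*n^1 <= c*f(n) with c = 4/5 < 1. Satisfied.
Case 3: T(n) = Theta(n).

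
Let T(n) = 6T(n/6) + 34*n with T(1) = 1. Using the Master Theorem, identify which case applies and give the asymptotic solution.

a=6, b=6, f(n)=34*n.
log_6(6) = 1, so n^(log_b(a)) = n.
f(n) = Theta(n), so Case 2 applies.
T(n) = Theta(n log n).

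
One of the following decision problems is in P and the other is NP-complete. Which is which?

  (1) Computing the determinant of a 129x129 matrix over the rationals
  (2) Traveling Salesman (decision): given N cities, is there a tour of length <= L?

(1) is P: Gaussian elimination runs in O(n^3).
(2) is NP-complete: reduces from Hamiltonian Cycle.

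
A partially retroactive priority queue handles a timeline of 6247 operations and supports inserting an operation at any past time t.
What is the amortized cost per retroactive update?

Partially retroactive priority queues (Demaine-Iacono-Langerman) allow updates at past times with queries only at the present. With a balanced BST over the m = 6247 timeline events tracking bridges, each retroactive insert or delete is O(log m) amortized.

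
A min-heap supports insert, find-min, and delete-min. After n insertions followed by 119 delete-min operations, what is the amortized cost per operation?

Insert takes O(log n) worst case. Delete-min takes O(log n). Over a sequence of n inserts and 119 delete-mins, total cost is O((n + 119) log n). Amortized per operation: O(log n).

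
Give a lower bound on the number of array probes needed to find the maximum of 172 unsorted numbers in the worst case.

Adversary: any unprobed cell could hold a value larger than everything seen so far. If fewer than 172 cells are probed, the adversary places the max in an unprobed cell. So all 172 cells must be examined; together with 172-1 comparisons this is tight.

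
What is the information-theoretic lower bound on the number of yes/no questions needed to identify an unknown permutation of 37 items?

There are 37! = 13763753091226345046315979581580902400000000 permutations. Each yes/no question gives at most 1 bit, so at least ceil(log_2(13763753091226345046315979581580902400000000)) = 144 questions are needed.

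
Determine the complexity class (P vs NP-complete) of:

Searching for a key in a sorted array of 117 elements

This problem is in P: binary search runs in O(log n).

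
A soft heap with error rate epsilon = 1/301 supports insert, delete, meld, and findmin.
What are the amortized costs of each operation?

Soft heaps (Chazelle) allow up to an epsilon = 1/301 fraction of elements to have corrupted (raised) keys. Insert is O(log(1/epsilon)) = O(log 301) amortized -- the structure maintains heap-ordered binary trees of rank bounded by O(log(1/epsilon)). Meld concatenates root lists: O(1) amortized. Delete and findmin are O(1) amortized.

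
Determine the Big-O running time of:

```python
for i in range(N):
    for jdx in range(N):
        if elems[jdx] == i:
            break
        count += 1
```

Time complexity: O(n^2).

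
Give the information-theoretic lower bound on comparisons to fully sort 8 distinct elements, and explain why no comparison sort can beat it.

A comparison sort is a binary decision tree whose leaves are the 8! = 40320 possible output permutations. A binary tree with L leaves has height >= ceil(log_2(L)). So any comparison sort needs >= ceil(log_2(8!)) = 16 comparisons in the worst case.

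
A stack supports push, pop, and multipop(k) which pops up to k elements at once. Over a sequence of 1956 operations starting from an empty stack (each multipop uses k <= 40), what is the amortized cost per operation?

Each element is pushed exactly once and popped at most once (whether by pop or as part of a multipop). So the total number of individual pops over the whole sequence is at most the number of pushes, which is at most 1956. Total work <= 2 * 1956, hence O(1) amortized per operation.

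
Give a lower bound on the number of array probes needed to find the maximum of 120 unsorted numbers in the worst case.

Adversary: any unprobed cell could hold a value larger than everything seen so far. If fewer than 120 cells are probed, the adversary places the max in an unprobed cell. So all 120 cells must be examined; together with 120-1 comparisons this is tight.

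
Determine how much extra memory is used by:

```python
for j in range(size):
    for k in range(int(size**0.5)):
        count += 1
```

Space complexity: O(1).
Only a constant amount of auxiliary storage is used; nothing grows with n.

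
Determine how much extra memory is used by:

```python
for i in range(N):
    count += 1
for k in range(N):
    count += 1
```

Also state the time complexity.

Space complexity: O(1).
Only a constant amount of auxiliary storage is used; nothing grows with n.
Time complexity: O(n).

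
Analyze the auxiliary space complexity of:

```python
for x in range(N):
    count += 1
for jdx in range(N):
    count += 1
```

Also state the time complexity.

Space complexity: O(1).
Only a constant amount of auxiliary storage is used; nothing grows with n.
Time complexity: O(n).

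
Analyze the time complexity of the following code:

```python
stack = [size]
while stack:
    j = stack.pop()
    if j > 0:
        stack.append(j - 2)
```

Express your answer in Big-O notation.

Time complexity: O(n).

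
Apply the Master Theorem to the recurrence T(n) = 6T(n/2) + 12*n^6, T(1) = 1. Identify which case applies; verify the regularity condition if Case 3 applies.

a=6, b=2, f(n)=12*n^6.
log_2(6) = 2.585 < 6.
f(n) = Omega(n^(2.585+epsilon)) for some epsilon > 0, so Case 3 is the candidate.
Regularity: a*f(n/b) = 6*12*(n/2)^6 = (6/64)*12*n^6 <= c*f(n) with c = 6/64 < 1. Satisfied.
Case 3: T(n) = Theta(n^6).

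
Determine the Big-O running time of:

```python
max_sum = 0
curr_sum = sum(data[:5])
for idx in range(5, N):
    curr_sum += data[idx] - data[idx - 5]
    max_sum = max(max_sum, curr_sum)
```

Time complexity: O(n).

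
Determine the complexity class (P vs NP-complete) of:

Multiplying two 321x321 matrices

This problem is in P: the schoolbook algorithm runs in O(n^3).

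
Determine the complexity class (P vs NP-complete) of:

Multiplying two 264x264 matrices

This problem is in P: the schoolbook algorithm runs in O(n^3).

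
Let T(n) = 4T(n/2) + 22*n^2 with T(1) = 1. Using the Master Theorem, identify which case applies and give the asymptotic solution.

a=4, b=2, f(n)=22*n^2.
log_2(4) = 2, so n^(log_b(a)) = n^2.
f(n) = Theta(n^2), so Case 2 applies.
T(n) = Theta(n^2 log n).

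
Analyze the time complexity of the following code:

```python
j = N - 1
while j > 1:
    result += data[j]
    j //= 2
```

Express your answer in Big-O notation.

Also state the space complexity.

Time complexity: O(log n).
Space complexity: O(1).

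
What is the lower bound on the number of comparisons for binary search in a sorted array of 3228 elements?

With 3228 possible positions, we need at least ceil(log_2(3228)) = 12 comparisons. Each comparison splits the remaining candidates by at most half.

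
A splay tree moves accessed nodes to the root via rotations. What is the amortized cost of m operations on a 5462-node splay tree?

Using a potential function Phi = sum of log(size of subtree) for each node, each splay operation has amortized cost O(log n) where n = 5462. Bad individual operations (O(n)) are offset by decreased potential.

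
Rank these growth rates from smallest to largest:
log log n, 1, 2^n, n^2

Ordered by growth rate: 1 < log log n < n^2 < 2^n.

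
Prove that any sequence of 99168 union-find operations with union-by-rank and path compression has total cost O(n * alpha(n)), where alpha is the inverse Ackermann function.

Using Tarjan's analysis with rank-based potential function. Union-by-rank keeps tree height O(log n). Path compression flattens paths during find. For n = 99168 operations, total cost is O(n * alpha(n)), effectively O(n) since alpha grows incredibly slowly.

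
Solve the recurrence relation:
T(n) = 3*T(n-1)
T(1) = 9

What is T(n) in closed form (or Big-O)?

Each step multiplies by 3. T(n) = T(1)*3^(n-1) = 9*3^(n-1).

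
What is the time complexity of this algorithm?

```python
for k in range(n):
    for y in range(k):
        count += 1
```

Time complexity: O(n^2).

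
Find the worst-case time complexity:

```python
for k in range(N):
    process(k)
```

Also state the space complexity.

Time complexity: O(n).
Space complexity: O(1).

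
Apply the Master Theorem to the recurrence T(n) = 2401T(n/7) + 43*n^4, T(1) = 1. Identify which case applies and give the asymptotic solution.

a=2401, b=7, f(n)=43*n^4.
log_7(2401) = 4, so n^(log_b(a)) = n^4.
f(n) = Theta(n^4), so Case 2 applies.
T(n) = Theta(n^4 log n).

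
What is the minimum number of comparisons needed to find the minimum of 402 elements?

Finding the minimum requires 401 comparisons, identical reasoning to finding the maximum. Each comparison eliminates one candidate.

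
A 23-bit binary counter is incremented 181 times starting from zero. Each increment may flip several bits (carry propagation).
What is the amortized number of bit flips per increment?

Bit i flips on every 2^i-th increment, so over 181 increments bit i flips floor(181/2^i) times. Summing over i: total flips < 2 * 181. Amortized: < 2 = O(1) per increment.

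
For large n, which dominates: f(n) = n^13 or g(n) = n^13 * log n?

g(n) = n^13 * log n grows faster: extra log n factor -> infinity.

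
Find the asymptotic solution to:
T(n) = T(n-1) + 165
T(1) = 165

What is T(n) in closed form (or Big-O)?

Unrolling: T(n) = T(n-1) + 165 = T(n-2) + 2*165 = ... = T(1) + (n-1)*165 = 165 + (n-1)*165 = 165n.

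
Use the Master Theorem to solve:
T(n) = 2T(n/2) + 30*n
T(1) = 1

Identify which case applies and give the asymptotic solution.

a=2, b=2, f(n)=30*n.
log_2(2) = 1, so n^(log_b(a)) = n.
f(n) = Theta(n), so Case 2 applies.
T(n) = Theta(n log n).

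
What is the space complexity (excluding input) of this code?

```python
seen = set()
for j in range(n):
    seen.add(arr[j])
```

Space complexity: O(n).
Auxiliary storage grows linearly with the input size n in the worst case.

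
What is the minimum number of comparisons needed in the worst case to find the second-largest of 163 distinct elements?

Lower bound: finding the max needs 163-1 comparisons. By the adversary weight-doubling argument, the max must personally win >= ceil(log_2(163)) = 8 comparisons; the 2nd-largest is among those 8 losers, needing 8-1 more comparisons. Total >= 163-1 + 8-1 = 169. A balanced knockout tournament achieves this.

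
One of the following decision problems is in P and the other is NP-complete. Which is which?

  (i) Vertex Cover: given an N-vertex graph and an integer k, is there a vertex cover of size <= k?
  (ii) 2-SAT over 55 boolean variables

(i) is NP-complete: one of Karp's 21 NP-complete problems (with k part of the input; for any fixed constant k it is in P).
(ii) is P: 2-SAT is solvable in linear time via implication-graph SCCs.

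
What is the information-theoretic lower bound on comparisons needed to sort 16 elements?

There are 16! = 20922789888000 possible orderings. Each comparison gives 1 bit. We need at least ceil(log_2(20922789888000)) = 45 comparisons.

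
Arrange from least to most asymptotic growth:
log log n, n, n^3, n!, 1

Ordered by growth rate: 1 < log log n < n < n^3 < n!.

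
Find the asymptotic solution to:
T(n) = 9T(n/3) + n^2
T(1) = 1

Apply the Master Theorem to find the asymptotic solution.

a=9, b=3, f(n)=n^2. log_3(9) = 2. Case 2: T(n) = O(n^2 log n).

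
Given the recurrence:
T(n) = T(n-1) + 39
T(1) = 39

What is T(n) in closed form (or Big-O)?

Unrolling: T(n) = T(n-1) + 39 = T(n-2) + 2*39 = ... = T(1) + (n-1)*39 = 39 + (n-1)*39 = 39n.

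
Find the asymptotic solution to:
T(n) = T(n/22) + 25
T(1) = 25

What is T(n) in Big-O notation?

Each step divides n by 22 and adds 25. After log_22(n) steps, T(n) = O(log n).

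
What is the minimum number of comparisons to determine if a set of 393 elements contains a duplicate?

Determining if 393 elements are all distinct requires Omega(n log n) comparisons in the comparison model. This follows from the element distinctness lower bound.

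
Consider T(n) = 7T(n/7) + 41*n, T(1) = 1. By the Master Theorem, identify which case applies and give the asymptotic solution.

a=7, b=7, f(n)=41*n.
log_7(7) = 1, so n^(log_b(a)) = n.
f(n) = Theta(n), so Case 2 applies.
T(n) = Theta(n log n).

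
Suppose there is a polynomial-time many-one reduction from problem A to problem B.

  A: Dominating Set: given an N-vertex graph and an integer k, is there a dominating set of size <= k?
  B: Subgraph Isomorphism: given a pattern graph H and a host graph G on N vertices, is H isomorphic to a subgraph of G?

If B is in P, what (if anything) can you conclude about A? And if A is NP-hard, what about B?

A poly-time reduction A <=_p B means any A-instance can be transformed to a B-instance in poly time.
If B is in P: compose the reduction with B's poly-time algorithm to solve A in poly time, so A is in P.
If A is NP-hard: every NP problem reduces to A, which reduces to B; composing reductions, every NP problem reduces to B, so B is NP-hard.
(Here in fact A is NP-complete and B is NP-complete.)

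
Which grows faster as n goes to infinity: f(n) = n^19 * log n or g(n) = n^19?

f(n) = n^19 * log n grows faster: extra log n factor -> infinity.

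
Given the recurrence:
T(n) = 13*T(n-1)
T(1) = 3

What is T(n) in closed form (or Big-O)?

Each step multiplies by 13. T(n) = T(1)*13^(n-1) = 3*13^(n-1).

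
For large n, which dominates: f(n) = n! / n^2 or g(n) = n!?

g(n) = n! grows faster: the ratio n!/(n!/n^2) = n^2 -> infinity.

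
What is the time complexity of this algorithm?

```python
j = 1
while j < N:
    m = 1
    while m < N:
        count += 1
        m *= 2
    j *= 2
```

Time complexity: O(log^2 n).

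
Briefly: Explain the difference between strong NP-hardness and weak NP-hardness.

A problem is strongly NP-hard if it remains NP-hard even when all numbers in the input are bounded by a polynomial in the input length. A weakly NP-hard problem admits a pseudopolynomial algorithm. Subset Sum is weakly NP-hard (has O(nW) DP). 3-SAT is strongly NP-hard (no numeric parameters).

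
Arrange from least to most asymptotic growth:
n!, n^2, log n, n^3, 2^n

Ordered by growth rate: log n < n^2 < n^3 < 2^n < n!.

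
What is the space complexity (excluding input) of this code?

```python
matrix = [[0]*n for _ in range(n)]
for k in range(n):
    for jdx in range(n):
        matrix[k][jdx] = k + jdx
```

Space complexity: O(n^2).
A 2D structure of size n x n is allocated.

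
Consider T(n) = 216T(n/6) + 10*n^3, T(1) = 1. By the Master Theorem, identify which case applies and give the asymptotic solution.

a=216, b=6, f(n)=10*n^3.
log_6(216) = 3, so n^(log_b(a)) = n^3.
f(n) = Theta(n^3), so Case 2 applies.
T(n) = Theta(n^3 log n).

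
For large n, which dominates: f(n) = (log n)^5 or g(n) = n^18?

g(n) = n^18 grows faster: any positive polynomial dominates any polylog.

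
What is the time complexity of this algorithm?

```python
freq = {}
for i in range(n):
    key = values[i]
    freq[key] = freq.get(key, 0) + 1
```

Time complexity: O(n).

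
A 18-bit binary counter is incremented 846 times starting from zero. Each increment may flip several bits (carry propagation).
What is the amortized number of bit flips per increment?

Bit i flips on every 2^i-th increment, so over 846 increments bit i flips floor(846/2^i) times. Summing over i: total flips < 2 * 846. Amortized: < 2 = O(1) per increment.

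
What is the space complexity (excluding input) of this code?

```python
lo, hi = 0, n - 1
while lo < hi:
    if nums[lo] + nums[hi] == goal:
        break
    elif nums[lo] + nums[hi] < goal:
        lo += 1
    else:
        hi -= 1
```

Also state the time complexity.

Space complexity: O(1).
Only a constant amount of auxiliary storage is used; nothing grows with n.
Time complexity: O(n).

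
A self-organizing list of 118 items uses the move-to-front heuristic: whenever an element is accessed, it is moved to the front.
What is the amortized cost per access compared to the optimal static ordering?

With potential Phi = number of inversions between the MTF list and the optimal static list (at most C(118,2)), each access has amortized cost at most 2 * (cost under optimal static ordering). This is the move-to-front 2-competitiveness result.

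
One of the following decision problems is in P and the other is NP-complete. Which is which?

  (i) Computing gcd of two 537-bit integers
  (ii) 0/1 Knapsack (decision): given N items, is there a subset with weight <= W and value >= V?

(i) is P: the Euclidean algorithm runs in polynomial time in the bit-length.
(ii) is NP-complete: reduces from Subset Sum.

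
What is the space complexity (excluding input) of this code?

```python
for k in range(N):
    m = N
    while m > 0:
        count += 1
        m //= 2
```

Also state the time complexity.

Space complexity: O(1).
Only a constant amount of auxiliary storage is used; nothing grows with n.
Time complexity: O(n log n).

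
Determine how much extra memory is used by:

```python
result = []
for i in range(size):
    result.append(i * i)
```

Space complexity: O(n).
Auxiliary storage grows linearly with the input size n in the worst case.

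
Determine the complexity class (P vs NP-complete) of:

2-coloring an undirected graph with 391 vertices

This problem is in P: 2-coloring is bipartiteness testing via BFS, O(V+E).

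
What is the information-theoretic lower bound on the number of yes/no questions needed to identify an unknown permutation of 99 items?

There are 99! = 933262154439441526816992388562667004907159682643816214685929638952175999932299156089414639761565182862536979208272237582511852109168640000000000000000000000 permutations. Each yes/no question gives at most 1 bit, so at least ceil(log_2(933262154439441526816992388562667004907159682643816214685929638952175999932299156089414639761565182862536979208272237582511852109168640000000000000000000000)) = 519 questions are needed.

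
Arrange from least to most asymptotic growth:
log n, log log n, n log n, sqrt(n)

Ordered by growth rate: log log n < log n < sqrt(n) < n log n.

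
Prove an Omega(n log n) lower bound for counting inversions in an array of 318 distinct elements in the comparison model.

Decision-tree argument: at any leaf, the comparisons made (with transitivity) must totally order all 318 elements -- otherwise some pair (i,j) is unordered, and an adversary can present two inputs agreeing on every comparison made but with that pair flipped, changing the inversion count by 1, so the leaf's output is wrong on one of them. Hence the tree has >= 318! leaves and height >= log_2(318!) = Omega(n log n). Modified merge sort achieves O(n log n).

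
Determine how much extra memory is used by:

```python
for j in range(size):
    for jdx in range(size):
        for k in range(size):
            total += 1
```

Space complexity: O(1).
Only a constant amount of auxiliary storage is used; nothing grows with n.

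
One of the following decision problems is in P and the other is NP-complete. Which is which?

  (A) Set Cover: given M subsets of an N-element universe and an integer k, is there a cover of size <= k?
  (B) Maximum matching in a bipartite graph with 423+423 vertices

(A) is NP-complete: one of Karp's 21 NP-complete problems (with k part of the input).
(B) is P: Hopcroft-Karp runs in O(E sqrt(V)).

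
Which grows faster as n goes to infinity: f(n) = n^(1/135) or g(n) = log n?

f(n) = n^(1/135) grows faster: any positive power of n dominates log n.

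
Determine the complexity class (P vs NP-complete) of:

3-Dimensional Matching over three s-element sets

This problem is NP-complete: one of Karp's 21 NP-complete problems.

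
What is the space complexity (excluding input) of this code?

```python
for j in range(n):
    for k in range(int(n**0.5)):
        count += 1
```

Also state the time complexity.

Space complexity: O(1).
Only a constant amount of auxiliary storage is used; nothing grows with n.
Time complexity: O(n * sqrt(n)).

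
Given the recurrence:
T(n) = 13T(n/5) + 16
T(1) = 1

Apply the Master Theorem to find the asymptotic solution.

a=13, b=5, f(n)=16. log_5(13) = 1.594. Case 1 of Master Theorem: T(n) = O(n^1.594).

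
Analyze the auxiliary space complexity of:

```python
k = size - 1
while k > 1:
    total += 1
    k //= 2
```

Space complexity: O(1).
Only a constant amount of auxiliary storage is used; nothing grows with n.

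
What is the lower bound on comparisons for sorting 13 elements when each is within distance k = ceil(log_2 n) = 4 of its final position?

Partition the 13 positions into floor(n/k) blocks of k = 4 consecutive positions; any permutation within a block keeps every element within k of its final position, so there are at least (k!)^(n/k) distinguishable inputs. Lower bound: log_2((k!)^(n/k)) = (n/k) * log_2(k!) = Theta(n log k); with k = ceil(log_2 n), this is Omega(n log log n).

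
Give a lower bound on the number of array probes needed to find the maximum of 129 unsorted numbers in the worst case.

Adversary: any unprobed cell could hold a value larger than everything seen so far. If fewer than 129 cells are probed, the adversary places the max in an unprobed cell. So all 129 cells must be examined; together with 129-1 comparisons this is tight.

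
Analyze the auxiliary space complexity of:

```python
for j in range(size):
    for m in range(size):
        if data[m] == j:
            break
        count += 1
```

Space complexity: O(1).
Only a constant amount of auxiliary storage is used; nothing grows with n.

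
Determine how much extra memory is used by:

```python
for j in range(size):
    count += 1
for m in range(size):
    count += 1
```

Space complexity: O(1).
Only a constant amount of auxiliary storage is used; nothing grows with n.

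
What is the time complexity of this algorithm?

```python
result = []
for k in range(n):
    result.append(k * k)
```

Time complexity: O(n).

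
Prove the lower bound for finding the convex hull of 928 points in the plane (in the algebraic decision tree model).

Reduction from sorting: given 928 numbers x_1,...,x_{928}, map x_i to the point (x_i, x_i^2) on the parabola y = x^2. All points are on the convex hull, and walking the hull gives them in sorted x-order. Since sorting requires Omega(n log n), so does planar convex hull.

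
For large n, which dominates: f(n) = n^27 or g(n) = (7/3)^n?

g(n) = (7/3)^n grows faster: (7/3)^n is exponential with base 7/3 > 1, dominating every polynomial.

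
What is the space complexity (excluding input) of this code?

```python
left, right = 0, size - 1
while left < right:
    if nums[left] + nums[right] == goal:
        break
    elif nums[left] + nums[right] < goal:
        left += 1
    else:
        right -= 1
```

Space complexity: O(1).
Only a constant amount of auxiliary storage is used; nothing grows with n.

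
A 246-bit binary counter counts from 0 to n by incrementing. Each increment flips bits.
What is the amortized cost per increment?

Bit i flips every 2^i increments. Total flips over n increments: sum_{i=0}^{246} n/2^i < 2n. Amortized cost: 2n/n = O(1).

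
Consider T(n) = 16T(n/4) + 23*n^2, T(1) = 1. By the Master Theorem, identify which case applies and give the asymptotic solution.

a=16, b=4, f(n)=23*n^2.
log_4(16) = 2, so n^(log_b(a)) = n^2.
f(n) = Theta(n^2), so Case 2 applies.
T(n) = Theta(n^2 log n).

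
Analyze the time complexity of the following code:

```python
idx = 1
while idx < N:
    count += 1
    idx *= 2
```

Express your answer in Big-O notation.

Time complexity: O(log n).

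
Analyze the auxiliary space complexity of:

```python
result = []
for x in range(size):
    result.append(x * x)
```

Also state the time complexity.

Space complexity: O(n).
Auxiliary storage grows linearly with the input size n in the worst case.
Time complexity: O(n).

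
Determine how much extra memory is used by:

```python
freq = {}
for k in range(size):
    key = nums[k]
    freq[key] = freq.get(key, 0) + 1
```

Space complexity: O(n).
Auxiliary storage grows linearly with the input size n in the worst case.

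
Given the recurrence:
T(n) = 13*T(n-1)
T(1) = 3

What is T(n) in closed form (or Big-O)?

Each step multiplies by 13. T(n) = T(1)*13^(n-1) = 3*13^(n-1).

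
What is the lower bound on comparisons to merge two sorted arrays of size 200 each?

To merge two sorted arrays of size 200, we need at least 399 comparisons in the worst case. An adversary can force every element to be compared.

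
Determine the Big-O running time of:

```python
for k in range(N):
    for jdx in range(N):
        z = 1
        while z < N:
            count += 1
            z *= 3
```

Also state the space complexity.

Time complexity: O(n^2 log n).
Space complexity: O(1).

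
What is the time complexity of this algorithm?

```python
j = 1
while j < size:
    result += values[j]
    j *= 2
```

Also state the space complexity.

Time complexity: O(log n).
Space complexity: O(1).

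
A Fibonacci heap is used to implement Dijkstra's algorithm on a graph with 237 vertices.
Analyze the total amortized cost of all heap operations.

Dijkstra performs 237 insert, 237 extract-min, and at most E decrease-key operations. With Fibonacci heap: insert O(1) amortized, extract-min O(log n) amortized, decrease-key O(1) amortized. Total with n = 237: O(n * 1 + n * log n + E * 1) = O(n log n + E).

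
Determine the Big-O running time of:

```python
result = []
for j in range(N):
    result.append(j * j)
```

Time complexity: O(n).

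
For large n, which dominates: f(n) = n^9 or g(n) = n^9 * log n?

g(n) = n^9 * log n grows faster: extra log n factor -> infinity.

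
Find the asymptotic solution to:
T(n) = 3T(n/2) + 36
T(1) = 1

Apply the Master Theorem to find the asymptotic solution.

a=3, b=2, f(n)=36. log_2(3) = 1.585. Case 1 of Master Theorem: T(n) = O(n^1.585).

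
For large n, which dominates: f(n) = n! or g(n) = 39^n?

f(n) = n! grows faster: n!/39^n -> infinity by Stirling.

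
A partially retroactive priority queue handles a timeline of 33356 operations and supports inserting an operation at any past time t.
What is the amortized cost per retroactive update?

Partially retroactive priority queues (Demaine-Iacono-Langerman) allow updates at past times with queries only at the present. With a balanced BST over the m = 33356 timeline events tracking bridges, each retroactive insert or delete is O(log m) amortized.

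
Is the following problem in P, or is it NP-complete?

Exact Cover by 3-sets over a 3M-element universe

This problem is NP-complete: one of Karp's 21 NP-complete problems.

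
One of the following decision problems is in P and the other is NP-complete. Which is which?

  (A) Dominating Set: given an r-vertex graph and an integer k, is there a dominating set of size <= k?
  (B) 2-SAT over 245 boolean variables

(A) is NP-complete: reduces from Set Cover (with k part of the input).
(B) is P: 2-SAT is solvable in linear time via implication-graph SCCs.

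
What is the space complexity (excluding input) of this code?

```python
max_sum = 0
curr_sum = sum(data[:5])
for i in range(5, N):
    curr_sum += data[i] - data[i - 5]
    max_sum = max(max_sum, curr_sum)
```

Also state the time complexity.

Space complexity: O(1).
Only a constant amount of auxiliary storage is used; nothing grows with n.
Time complexity: O(n).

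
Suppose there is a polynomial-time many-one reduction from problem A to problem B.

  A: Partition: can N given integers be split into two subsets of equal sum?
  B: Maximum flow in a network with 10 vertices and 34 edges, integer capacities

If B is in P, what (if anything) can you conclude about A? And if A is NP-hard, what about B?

A poly-time reduction A <=_p B means any A-instance can be transformed to a B-instance in poly time.
If B is in P: compose the reduction with B's poly-time algorithm to solve A in poly time, so A is in P.
If A is NP-hard: every NP problem reduces to A, which reduces to B; composing reductions, every NP problem reduces to B, so B is NP-hard.
(Here in fact A is NP-complete and B is in P, so no such reduction is known -- its existence would imply P = NP; the analysis concerns only what the assumed reduction would or would not let you conclude.)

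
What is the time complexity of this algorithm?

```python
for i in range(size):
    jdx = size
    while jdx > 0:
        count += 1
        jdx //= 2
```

Time complexity: O(n log n).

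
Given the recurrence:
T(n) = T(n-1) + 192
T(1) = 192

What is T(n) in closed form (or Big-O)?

Unrolling: T(n) = T(n-1) + 192 = T(n-2) + 2*192 = ... = T(1) + (n-1)*192 = 192 + (n-1)*192 = 192n.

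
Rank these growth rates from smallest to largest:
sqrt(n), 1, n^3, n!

Ordered by growth rate: 1 < sqrt(n) < n^3 < n!.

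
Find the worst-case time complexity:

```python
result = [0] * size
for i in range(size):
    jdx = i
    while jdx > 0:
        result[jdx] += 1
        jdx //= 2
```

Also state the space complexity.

Time complexity: O(n log n).
Space complexity: O(n).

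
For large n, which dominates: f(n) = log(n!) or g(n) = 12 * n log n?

f(n) = log(n!) and g(n) = 12 * n log n are Theta of each other: Stirling: log(n!) = n log n - n + O(log n) = Theta(n log n); the constant 12 doesn't change the Theta class.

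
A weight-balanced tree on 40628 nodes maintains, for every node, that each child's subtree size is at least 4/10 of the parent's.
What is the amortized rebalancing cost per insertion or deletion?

With balance ratio 4/10, tree height is O(log_{10/4}(40628)) = O(log n). A rebalance at a node of size s costs O(s) but requires Omega(s) updates in that subtree to retrigger. Summed over the O(log n) ancestors of the touched leaf, amortized rebalancing is O(log n).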